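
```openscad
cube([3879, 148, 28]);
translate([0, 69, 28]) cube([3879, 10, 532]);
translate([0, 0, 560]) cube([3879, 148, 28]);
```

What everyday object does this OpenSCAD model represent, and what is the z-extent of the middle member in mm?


An I-beam. The web height is 532 mm.

Two wide flanges with a thin centred web — an I-beam. Overall 588 mm minus two 28 mm flanges gives a web of 588 − 2·28 = 532 mm.


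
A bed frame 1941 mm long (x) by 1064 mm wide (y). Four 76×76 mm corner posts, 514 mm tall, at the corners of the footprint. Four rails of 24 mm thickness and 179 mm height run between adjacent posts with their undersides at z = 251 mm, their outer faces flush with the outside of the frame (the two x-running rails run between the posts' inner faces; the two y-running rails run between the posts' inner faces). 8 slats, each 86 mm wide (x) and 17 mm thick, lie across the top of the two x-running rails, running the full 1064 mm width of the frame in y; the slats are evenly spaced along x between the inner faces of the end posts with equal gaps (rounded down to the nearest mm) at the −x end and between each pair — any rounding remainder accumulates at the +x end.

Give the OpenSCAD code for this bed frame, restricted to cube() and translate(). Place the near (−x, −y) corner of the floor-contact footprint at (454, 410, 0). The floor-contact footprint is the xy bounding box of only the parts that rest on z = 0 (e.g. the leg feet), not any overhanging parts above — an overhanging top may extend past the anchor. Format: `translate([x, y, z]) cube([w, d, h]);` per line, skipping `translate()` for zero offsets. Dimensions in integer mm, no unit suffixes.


translate([454, 410, 0]) cube([76, 76, 514]);
translate([454, 1398, 0]) cube([76, 76, 514]);
translate([2319, 410, 0]) cube([76, 76, 514]);
translate([2319, 1398, 0]) cube([76, 76, 514]);
translate([530, 410, 251]) cube([1789, 24, 179]);
translate([530, 1450, 251]) cube([1789, 24, 179]);
translate([454, 486, 251]) cube([24, 912, 179]);
translate([2371, 486, 251]) cube([24, 912, 179]);
translate([652, 410, 430]) cube([86, 1064, 17]);
translate([860, 410, 430]) cube([86, 1064, 17]);
translate([1068, 410, 430]) cube([86, 1064, 17]);
translate([1276, 410, 430]) cube([86, 1064, 17]);
translate([1484, 410, 430]) cube([86, 1064, 17]);
translate([1692, 410, 430]) cube([86, 1064, 17]);
translate([1900, 410, 430]) cube([86, 1064, 17]);
translate([2108, 410, 430]) cube([86, 1064, 17]);


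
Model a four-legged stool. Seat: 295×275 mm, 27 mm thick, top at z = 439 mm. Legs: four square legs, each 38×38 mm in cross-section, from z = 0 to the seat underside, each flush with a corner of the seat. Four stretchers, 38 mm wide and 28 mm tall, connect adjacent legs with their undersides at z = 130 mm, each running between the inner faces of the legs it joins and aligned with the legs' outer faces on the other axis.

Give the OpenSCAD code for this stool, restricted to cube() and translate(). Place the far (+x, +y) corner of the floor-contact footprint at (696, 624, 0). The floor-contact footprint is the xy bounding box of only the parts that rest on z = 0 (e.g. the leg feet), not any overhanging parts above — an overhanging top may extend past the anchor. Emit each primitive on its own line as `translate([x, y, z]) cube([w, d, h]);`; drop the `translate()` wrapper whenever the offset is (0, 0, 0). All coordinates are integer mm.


translate([401, 349, 412]) cube([295, 275, 27]);
translate([401, 349, 0]) cube([38, 38, 412]);
translate([658, 349, 0]) cube([38, 38, 412]);
translate([401, 586, 0]) cube([38, 38, 412]);
translate([658, 586, 0]) cube([38, 38, 412]);
translate([439, 349, 130]) cube([219, 38, 28]);
translate([439, 586, 130]) cube([219, 38, 28]);
translate([401, 387, 130]) cube([38, 199, 28]);
translate([658, 387, 130]) cube([38, 199, 28]);


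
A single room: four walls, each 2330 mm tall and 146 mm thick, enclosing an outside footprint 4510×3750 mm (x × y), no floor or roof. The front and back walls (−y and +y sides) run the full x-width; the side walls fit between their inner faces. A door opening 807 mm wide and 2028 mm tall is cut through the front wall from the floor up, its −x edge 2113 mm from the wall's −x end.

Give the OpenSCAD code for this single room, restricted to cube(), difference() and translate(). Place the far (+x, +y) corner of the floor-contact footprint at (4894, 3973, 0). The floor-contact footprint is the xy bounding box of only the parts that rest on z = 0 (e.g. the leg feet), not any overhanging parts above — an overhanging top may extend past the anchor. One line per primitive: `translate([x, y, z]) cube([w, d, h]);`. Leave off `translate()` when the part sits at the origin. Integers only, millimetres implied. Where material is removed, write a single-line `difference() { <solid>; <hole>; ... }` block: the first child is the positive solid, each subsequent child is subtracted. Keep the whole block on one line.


difference() { translate([384, 223, 0]) cube([4510, 146, 2330]); translate([2497, 223, 0]) cube([807, 146, 2028]); }
translate([384, 3827, 0]) cube([4510, 146, 2330]);
translate([384, 369, 0]) cube([146, 3458, 2330]);
translate([4748, 369, 0]) cube([146, 3458, 2330]);


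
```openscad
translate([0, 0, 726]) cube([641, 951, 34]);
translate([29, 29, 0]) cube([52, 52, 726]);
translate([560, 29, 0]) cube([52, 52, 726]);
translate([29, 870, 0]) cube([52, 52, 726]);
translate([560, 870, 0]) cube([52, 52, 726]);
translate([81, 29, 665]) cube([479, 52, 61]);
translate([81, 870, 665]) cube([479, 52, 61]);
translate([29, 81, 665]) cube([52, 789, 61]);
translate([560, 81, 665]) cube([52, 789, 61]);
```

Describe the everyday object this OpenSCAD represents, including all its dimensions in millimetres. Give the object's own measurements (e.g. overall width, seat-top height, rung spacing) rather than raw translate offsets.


A table: top 641 mm (x) × 951 mm (y), 34 mm thick, upper face at z = 760 mm, on four 52×52 mm square legs, each inset 29 mm from the nearest pair of top edges from z = 0 to the bottom of the top. Four apron rails, 52 mm thick and 61 mm tall, run between adjacent legs with their top edges flush with the underside of the top and their outer faces flush with the legs' outer faces.


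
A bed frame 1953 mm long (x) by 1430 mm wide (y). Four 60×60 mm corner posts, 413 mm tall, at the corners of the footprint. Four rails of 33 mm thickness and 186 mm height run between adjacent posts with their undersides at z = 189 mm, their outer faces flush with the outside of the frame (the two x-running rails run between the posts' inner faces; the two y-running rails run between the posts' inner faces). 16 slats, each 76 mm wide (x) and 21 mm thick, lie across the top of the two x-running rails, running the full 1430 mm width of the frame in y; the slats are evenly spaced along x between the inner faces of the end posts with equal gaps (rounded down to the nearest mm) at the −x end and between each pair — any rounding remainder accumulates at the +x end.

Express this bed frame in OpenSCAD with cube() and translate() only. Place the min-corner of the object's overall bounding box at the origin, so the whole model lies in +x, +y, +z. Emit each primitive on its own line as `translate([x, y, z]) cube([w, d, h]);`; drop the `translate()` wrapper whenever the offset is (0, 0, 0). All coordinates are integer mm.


cube([60, 60, 413]);
translate([0, 1370, 0]) cube([60, 60, 413]);
translate([1893, 0, 0]) cube([60, 60, 413]);
translate([1893, 1370, 0]) cube([60, 60, 413]);
translate([60, 0, 189]) cube([1833, 33, 186]);
translate([60, 1397, 189]) cube([1833, 33, 186]);
translate([0, 60, 189]) cube([33, 1310, 186]);
translate([1920, 60, 189]) cube([33, 1310, 186]);
translate([96, 0, 375]) cube([76, 1430, 21]);
translate([208, 0, 375]) cube([76, 1430, 21]);
translate([320, 0, 375]) cube([76, 1430, 21]);
translate([432, 0, 375]) cube([76, 1430, 21]);
translate([544, 0, 375]) cube([76, 1430, 21]);
translate([656, 0, 375]) cube([76, 1430, 21]);
translate([768, 0, 375]) cube([76, 1430, 21]);
translate([880, 0, 375]) cube([76, 1430, 21]);
translate([992, 0, 375]) cube([76, 1430, 21]);
translate([1104, 0, 375]) cube([76, 1430, 21]);
translate([1216, 0, 375]) cube([76, 1430, 21]);
translate([1328, 0, 375]) cube([76, 1430, 21]);
translate([1440, 0, 375]) cube([76, 1430, 21]);
translate([1552, 0, 375]) cube([76, 1430, 21]);
translate([1664, 0, 375]) cube([76, 1430, 21]);
translate([1776, 0, 375]) cube([76, 1430, 21]);


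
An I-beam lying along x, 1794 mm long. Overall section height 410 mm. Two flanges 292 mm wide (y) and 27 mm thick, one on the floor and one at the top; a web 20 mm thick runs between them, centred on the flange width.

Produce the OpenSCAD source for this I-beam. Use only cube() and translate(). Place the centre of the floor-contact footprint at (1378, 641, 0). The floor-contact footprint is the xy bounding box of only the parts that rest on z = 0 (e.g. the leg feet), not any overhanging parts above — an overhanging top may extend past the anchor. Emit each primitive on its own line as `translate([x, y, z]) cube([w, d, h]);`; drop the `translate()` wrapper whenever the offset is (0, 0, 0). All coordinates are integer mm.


translate([481, 495, 0]) cube([1794, 292, 27]);
translate([481, 631, 27]) cube([1794, 20, 356]);
translate([481, 495, 383]) cube([1794, 292, 27]);


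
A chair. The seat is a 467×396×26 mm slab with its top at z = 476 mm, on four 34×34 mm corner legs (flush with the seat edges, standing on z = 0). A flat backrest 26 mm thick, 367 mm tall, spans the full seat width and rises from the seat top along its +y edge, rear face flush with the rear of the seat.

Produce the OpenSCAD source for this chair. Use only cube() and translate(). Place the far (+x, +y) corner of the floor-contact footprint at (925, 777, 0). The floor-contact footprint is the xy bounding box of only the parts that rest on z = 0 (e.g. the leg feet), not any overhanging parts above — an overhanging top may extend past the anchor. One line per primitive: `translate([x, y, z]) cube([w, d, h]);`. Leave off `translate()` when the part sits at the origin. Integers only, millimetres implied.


// leg_h = 476 - 26 = 450
translate([458, 381, 450]) cube([467, 396, 26]);
translate([458, 381, 0]) cube([34, 34, 450]);
translate([891, 381, 0]) cube([34, 34, 450]);
translate([458, 743, 0]) cube([34, 34, 450]);
translate([891, 743, 0]) cube([34, 34, 450]);
translate([458, 751, 476]) cube([467, 26, 367]);


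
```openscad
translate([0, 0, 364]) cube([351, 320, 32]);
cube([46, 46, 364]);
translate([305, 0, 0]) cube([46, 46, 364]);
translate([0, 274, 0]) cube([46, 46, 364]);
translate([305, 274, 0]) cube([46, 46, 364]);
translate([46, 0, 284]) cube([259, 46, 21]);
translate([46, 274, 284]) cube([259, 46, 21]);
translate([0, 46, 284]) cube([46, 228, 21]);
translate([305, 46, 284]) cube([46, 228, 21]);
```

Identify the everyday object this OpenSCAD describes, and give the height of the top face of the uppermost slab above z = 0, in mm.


A stool. The seat height is 396 mm.

A 351×320×32 slab at z = 364 on four corner posts — a stool. The seat top is 364 + 32 = 396 mm.


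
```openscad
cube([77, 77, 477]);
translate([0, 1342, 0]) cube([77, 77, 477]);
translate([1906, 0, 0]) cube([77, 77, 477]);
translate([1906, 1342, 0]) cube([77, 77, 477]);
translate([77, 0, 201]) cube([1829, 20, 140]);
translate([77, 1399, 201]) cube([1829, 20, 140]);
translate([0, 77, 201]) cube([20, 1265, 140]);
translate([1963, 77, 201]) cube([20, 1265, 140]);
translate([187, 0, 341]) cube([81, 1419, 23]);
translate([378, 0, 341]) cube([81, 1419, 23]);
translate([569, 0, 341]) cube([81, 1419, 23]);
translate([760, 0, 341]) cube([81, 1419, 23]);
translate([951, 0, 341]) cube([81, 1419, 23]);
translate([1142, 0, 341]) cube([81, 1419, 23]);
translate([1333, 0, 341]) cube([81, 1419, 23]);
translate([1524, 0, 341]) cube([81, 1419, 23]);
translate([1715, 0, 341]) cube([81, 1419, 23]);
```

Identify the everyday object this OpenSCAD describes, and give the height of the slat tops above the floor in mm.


A bed frame. The slat-top height is 364 mm.

Four posts, four rails, and a row of slats — a bed frame. Slats sit on the rails at z = 201 + 140 = 341; with slat thickness 23, the top is 364 mm.


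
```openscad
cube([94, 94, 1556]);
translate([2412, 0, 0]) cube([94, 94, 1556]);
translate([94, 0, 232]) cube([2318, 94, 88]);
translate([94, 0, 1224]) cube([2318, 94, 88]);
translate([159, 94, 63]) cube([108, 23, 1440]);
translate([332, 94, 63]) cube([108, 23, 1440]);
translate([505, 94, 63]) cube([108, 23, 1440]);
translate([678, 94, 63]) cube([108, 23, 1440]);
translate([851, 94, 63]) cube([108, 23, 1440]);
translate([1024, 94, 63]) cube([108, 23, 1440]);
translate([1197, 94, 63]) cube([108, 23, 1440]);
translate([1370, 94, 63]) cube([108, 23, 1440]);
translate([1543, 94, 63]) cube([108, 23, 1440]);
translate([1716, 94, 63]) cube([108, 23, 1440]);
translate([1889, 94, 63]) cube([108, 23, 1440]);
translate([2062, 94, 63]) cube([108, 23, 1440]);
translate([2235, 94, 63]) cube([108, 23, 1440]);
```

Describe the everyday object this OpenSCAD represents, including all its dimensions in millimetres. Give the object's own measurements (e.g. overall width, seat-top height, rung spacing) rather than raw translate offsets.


A fence section. Two 94×94 mm posts, 1556 mm tall, stand on the floor with a clear span of 2318 mm between their inner faces. Two horizontal rails of 94×88 mm section span the gap between the posts with their undersides at z = 232 mm and z = 1224 mm, flush with the posts' −y face. 13 pickets, each 108 mm wide, 23 mm thick and 1440 mm tall, are fixed to the +y face of the rails with their bottoms at z = 63 mm, spaced across the span with a 65 mm gap after the −x post and between neighbouring pickets, with 69 mm left before the +x post.


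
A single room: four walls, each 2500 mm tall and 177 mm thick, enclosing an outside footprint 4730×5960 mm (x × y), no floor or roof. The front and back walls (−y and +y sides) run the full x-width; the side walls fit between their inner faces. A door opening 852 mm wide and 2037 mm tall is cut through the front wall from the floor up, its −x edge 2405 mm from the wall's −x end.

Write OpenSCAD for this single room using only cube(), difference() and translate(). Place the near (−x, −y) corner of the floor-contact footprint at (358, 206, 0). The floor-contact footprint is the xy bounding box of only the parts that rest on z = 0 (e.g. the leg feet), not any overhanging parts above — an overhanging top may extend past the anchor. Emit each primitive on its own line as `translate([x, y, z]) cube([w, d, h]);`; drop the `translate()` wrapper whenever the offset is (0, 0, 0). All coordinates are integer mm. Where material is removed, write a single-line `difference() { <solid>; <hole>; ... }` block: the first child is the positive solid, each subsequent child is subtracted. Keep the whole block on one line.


difference() { translate([358, 206, 0]) cube([4730, 177, 2500]); translate([2763, 206, 0]) cube([852, 177, 2037]); }
translate([358, 5989, 0]) cube([4730, 177, 2500]);
translate([358, 383, 0]) cube([177, 5606, 2500]);
translate([4911, 383, 0]) cube([177, 5606, 2500]);


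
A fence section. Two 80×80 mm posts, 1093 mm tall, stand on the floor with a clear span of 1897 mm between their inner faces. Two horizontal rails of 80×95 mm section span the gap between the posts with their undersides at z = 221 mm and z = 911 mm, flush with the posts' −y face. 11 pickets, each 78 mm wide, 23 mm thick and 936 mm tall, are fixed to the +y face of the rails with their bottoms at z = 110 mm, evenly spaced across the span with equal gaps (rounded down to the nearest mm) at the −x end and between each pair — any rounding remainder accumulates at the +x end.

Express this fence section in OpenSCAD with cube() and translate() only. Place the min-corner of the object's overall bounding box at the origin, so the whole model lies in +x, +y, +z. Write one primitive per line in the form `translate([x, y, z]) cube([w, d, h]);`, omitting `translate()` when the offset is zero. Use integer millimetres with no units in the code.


cube([80, 80, 1093]);
translate([1977, 0, 0]) cube([80, 80, 1093]);
translate([80, 0, 221]) cube([1897, 80, 95]);
translate([80, 0, 911]) cube([1897, 80, 95]);
translate([166, 80, 110]) cube([78, 23, 936]);
translate([330, 80, 110]) cube([78, 23, 936]);
translate([494, 80, 110]) cube([78, 23, 936]);
translate([658, 80, 110]) cube([78, 23, 936]);
translate([822, 80, 110]) cube([78, 23, 936]);
translate([986, 80, 110]) cube([78, 23, 936]);
translate([1150, 80, 110]) cube([78, 23, 936]);
translate([1314, 80, 110]) cube([78, 23, 936]);
translate([1478, 80, 110]) cube([78, 23, 936]);
translate([1642, 80, 110]) cube([78, 23, 936]);
translate([1806, 80, 110]) cube([78, 23, 936]);


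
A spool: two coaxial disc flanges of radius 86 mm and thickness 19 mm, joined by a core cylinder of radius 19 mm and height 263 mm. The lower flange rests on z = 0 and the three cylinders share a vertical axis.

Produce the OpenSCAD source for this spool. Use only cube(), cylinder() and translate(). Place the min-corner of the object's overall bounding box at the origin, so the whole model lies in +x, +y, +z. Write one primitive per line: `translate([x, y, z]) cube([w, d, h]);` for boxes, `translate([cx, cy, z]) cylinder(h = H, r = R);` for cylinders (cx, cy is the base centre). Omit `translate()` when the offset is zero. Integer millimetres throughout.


translate([86, 86, 0]) cylinder(h = 19, r = 86);
translate([86, 86, 19]) cylinder(h = 263, r = 19);
translate([86, 86, 282]) cylinder(h = 19, r = 86);


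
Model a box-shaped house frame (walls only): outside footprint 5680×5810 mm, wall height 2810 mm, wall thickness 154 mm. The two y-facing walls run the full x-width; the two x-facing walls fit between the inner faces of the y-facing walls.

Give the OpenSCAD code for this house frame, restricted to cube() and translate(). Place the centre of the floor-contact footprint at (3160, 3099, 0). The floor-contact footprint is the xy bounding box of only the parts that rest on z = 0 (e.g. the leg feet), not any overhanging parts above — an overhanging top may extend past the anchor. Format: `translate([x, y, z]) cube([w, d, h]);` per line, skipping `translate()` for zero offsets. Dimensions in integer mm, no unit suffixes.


translate([320, 194, 0]) cube([5680, 154, 2810]);
translate([320, 5850, 0]) cube([5680, 154, 2810]);
translate([320, 348, 0]) cube([154, 5502, 2810]);
translate([5846, 348, 0]) cube([154, 5502, 2810]);


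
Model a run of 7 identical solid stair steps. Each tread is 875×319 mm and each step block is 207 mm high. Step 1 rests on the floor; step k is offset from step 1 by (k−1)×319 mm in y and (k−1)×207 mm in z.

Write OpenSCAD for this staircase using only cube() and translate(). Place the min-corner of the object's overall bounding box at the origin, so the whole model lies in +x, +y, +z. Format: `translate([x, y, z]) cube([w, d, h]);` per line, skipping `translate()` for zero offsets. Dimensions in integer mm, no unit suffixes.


cube([875, 319, 207]);
translate([0, 319, 207]) cube([875, 319, 207]);
translate([0, 638, 414]) cube([875, 319, 207]);
translate([0, 957, 621]) cube([875, 319, 207]);
translate([0, 1276, 828]) cube([875, 319, 207]);
translate([0, 1595, 1035]) cube([875, 319, 207]);
translate([0, 1914, 1242]) cube([875, 319, 207]);


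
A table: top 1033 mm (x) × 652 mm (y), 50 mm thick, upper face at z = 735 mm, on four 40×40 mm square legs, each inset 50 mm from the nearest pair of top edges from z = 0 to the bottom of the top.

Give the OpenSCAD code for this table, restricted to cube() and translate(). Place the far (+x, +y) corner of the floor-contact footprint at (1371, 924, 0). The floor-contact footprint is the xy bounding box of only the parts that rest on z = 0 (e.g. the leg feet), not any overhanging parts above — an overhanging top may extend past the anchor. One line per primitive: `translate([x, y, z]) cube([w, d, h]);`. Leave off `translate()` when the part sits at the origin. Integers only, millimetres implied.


// leg_h = 735 - 50 = 685
translate([388, 322, 685]) cube([1033, 652, 50]);
translate([438, 372, 0]) cube([40, 40, 685]);
translate([1331, 372, 0]) cube([40, 40, 685]);
translate([438, 884, 0]) cube([40, 40, 685]);
translate([1331, 884, 0]) cube([40, 40, 685]);


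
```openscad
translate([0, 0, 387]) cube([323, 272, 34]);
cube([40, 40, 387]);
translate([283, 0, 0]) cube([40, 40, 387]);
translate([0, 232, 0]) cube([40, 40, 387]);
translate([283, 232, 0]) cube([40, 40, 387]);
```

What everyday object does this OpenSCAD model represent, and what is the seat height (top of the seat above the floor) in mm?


A stool. The seat height is 421 mm.

A 323×272×34 slab at z = 387 on four corner posts — a stool. The seat top is 387 + 34 = 421 mm.


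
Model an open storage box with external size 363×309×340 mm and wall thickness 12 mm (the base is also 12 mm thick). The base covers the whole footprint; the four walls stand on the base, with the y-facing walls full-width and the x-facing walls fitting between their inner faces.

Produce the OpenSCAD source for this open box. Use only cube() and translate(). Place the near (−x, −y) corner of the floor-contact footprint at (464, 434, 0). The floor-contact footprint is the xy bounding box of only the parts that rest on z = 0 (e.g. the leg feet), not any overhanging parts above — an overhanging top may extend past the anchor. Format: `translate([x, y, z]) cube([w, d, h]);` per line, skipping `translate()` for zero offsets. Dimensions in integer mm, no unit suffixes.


translate([464, 434, 0]) cube([363, 309, 12]);
translate([464, 434, 12]) cube([363, 12, 328]);
translate([464, 731, 12]) cube([363, 12, 328]);
translate([464, 446, 12]) cube([12, 285, 328]);
translate([815, 446, 12]) cube([12, 285, 328]);


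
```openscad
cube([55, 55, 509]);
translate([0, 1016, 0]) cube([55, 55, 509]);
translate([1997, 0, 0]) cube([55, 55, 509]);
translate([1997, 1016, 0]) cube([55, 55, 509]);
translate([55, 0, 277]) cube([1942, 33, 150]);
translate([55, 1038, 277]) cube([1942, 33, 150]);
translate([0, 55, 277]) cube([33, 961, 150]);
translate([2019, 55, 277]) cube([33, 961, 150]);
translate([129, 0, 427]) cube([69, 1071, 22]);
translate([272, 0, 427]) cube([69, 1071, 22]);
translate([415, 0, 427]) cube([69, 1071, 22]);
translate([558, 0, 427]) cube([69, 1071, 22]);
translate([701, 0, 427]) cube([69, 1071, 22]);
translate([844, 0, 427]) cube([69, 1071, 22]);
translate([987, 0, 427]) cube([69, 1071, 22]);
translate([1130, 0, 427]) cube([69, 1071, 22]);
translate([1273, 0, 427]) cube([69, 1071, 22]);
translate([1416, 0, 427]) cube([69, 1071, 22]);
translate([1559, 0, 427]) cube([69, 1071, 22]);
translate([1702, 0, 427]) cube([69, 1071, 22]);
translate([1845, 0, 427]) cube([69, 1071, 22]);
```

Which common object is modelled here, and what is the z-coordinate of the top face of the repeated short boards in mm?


A bed frame. The slat-top height is 449 mm.

Four posts, four rails, and a row of slats — a bed frame. Slats sit on the rails at z = 277 + 150 = 427; with slat thickness 22, the top is 449 mm.


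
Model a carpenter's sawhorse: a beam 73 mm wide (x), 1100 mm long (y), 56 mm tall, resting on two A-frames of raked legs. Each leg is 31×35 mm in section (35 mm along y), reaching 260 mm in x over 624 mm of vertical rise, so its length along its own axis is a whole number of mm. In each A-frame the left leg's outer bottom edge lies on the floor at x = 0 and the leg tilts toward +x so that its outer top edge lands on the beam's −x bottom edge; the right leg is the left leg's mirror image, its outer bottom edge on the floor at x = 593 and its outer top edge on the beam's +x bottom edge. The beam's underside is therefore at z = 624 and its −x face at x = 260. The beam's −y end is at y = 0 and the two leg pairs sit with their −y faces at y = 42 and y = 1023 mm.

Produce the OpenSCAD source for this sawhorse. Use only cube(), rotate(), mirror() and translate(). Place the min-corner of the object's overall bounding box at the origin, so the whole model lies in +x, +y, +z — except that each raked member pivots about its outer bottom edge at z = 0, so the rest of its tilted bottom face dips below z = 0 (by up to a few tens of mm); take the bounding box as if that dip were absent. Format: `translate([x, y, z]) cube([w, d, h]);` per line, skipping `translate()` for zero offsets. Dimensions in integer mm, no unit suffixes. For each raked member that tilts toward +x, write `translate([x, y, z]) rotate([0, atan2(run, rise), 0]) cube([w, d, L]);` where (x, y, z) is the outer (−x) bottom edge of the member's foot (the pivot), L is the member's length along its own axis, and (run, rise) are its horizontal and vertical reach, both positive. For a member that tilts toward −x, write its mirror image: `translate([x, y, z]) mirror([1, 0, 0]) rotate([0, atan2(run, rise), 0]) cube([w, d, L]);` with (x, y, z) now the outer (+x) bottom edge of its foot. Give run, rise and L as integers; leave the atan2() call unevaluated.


translate([260, 0, 624]) cube([73, 1100, 56]);
translate([0, 42, 0]) rotate([0, atan2(260, 624), 0]) cube([31, 35, 676]);
translate([593, 42, 0]) mirror([1, 0, 0]) rotate([0, atan2(260, 624), 0]) cube([31, 35, 676]);
translate([0, 1023, 0]) rotate([0, atan2(260, 624), 0]) cube([31, 35, 676]);
translate([593, 1023, 0]) mirror([1, 0, 0]) rotate([0, atan2(260, 624), 0]) cube([31, 35, 676]);


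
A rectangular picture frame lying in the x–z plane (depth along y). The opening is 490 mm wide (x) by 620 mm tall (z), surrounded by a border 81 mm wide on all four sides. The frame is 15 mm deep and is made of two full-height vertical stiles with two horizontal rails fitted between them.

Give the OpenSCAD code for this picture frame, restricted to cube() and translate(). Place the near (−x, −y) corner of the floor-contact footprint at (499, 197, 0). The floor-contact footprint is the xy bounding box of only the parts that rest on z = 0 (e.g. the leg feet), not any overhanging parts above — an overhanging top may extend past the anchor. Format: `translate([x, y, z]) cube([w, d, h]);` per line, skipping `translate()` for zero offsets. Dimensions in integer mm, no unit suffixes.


translate([499, 197, 0]) cube([81, 15, 782]);
translate([1070, 197, 0]) cube([81, 15, 782]);
translate([580, 197, 0]) cube([490, 15, 81]);
translate([580, 197, 701]) cube([490, 15, 81]);


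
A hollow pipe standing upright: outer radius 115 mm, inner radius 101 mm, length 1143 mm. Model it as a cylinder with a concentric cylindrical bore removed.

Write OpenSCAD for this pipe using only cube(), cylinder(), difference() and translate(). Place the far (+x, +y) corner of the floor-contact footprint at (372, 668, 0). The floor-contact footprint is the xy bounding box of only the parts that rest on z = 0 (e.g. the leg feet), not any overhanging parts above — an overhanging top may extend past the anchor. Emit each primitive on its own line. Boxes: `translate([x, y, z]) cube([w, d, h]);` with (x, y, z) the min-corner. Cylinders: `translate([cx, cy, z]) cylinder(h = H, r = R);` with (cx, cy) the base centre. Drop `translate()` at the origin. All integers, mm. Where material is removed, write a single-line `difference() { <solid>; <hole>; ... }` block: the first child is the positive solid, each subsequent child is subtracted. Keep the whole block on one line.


difference() { translate([257, 553, 0]) cylinder(h = 1143, r = 115); translate([257, 553, 0]) cylinder(h = 1143, r = 101); }


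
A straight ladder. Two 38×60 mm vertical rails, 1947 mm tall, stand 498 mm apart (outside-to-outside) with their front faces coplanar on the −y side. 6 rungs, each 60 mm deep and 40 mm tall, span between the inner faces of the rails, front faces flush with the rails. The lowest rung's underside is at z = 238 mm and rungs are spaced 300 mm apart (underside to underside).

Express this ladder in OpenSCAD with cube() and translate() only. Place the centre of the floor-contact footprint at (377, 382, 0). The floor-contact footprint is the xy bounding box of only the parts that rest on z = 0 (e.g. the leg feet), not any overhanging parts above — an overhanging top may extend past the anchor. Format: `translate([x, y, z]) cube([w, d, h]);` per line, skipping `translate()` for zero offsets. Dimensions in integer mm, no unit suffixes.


translate([128, 352, 0]) cube([38, 60, 1947]);
translate([588, 352, 0]) cube([38, 60, 1947]);
translate([166, 352, 238]) cube([422, 60, 40]);
translate([166, 352, 538]) cube([422, 60, 40]);
translate([166, 352, 838]) cube([422, 60, 40]);
translate([166, 352, 1138]) cube([422, 60, 40]);
translate([166, 352, 1438]) cube([422, 60, 40]);
translate([166, 352, 1738]) cube([422, 60, 40]);


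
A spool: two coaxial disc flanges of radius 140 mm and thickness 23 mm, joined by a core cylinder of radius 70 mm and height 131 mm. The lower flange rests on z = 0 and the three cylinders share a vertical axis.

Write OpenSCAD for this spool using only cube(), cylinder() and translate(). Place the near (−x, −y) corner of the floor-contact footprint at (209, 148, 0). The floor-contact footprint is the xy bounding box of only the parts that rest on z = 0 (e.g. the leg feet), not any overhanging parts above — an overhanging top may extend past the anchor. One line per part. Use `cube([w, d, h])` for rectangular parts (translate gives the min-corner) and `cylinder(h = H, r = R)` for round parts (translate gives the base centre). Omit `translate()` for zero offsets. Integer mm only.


translate([349, 288, 0]) cylinder(h = 23, r = 140);
translate([349, 288, 23]) cylinder(h = 131, r = 70);
translate([349, 288, 154]) cylinder(h = 23, r = 140);


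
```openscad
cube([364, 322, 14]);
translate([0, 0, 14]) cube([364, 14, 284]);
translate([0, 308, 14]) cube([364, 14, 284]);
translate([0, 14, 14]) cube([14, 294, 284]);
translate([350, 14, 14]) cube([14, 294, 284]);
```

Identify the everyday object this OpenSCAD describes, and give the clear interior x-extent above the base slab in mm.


An open box. The internal width is 336 mm.

A 364×322 base slab with four walls standing on it — an open box. The base is 364 mm wide and the walls are 14 mm thick, so the internal width is 364 − 2 × 14 = 336 mm.


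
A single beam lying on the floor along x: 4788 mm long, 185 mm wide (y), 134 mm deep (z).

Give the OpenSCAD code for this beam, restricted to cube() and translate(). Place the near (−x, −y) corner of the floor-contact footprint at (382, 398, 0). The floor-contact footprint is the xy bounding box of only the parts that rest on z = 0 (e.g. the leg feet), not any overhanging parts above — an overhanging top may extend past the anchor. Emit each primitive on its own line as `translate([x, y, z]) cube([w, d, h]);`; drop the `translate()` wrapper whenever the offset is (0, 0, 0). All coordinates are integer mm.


translate([382, 398, 0]) cube([4788, 185, 134]);


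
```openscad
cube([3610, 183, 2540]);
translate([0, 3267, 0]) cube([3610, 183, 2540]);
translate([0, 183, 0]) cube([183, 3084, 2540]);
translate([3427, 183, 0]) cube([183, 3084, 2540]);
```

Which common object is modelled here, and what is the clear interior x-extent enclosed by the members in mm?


A house (or room) frame. The interior width is 3244 mm.

Four 2540 mm walls enclosing a rectangle with no floor or roof — a room or house frame. Outside width is 3610 mm and wall thickness is 183 mm, so the interior width is 3610 − 2 × 183 = 3244 mm.


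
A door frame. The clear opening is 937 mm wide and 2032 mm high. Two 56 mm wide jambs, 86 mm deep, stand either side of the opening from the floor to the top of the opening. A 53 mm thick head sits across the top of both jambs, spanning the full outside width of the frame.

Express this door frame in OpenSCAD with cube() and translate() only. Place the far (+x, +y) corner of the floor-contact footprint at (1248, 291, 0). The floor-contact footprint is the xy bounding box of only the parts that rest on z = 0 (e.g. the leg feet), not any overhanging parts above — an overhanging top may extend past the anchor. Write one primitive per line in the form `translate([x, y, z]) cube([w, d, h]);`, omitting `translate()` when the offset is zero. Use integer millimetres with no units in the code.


translate([199, 205, 0]) cube([56, 86, 2032]);
translate([1192, 205, 0]) cube([56, 86, 2032]);
translate([199, 205, 2032]) cube([1049, 86, 53]);


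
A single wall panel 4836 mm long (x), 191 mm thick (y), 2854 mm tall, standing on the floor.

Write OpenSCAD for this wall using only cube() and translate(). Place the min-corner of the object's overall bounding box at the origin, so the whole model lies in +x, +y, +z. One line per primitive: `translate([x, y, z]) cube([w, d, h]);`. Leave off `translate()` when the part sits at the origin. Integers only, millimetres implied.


cube([4836, 191, 2854]);


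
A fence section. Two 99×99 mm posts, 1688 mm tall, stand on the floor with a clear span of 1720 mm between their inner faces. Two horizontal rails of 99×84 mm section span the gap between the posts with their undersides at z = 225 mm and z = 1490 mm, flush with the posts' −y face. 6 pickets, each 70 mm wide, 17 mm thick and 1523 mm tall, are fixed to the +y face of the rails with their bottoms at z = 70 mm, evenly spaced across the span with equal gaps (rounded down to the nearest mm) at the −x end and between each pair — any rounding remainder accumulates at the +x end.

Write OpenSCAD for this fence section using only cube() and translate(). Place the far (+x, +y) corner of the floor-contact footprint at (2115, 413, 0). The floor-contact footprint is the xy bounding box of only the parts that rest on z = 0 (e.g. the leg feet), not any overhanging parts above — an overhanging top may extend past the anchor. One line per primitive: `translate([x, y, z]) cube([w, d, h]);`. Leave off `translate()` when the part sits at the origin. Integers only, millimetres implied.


translate([197, 314, 0]) cube([99, 99, 1688]);
translate([2016, 314, 0]) cube([99, 99, 1688]);
translate([296, 314, 225]) cube([1720, 99, 84]);
translate([296, 314, 1490]) cube([1720, 99, 84]);
translate([481, 413, 70]) cube([70, 17, 1523]);
translate([736, 413, 70]) cube([70, 17, 1523]);
translate([991, 413, 70]) cube([70, 17, 1523]);
translate([1246, 413, 70]) cube([70, 17, 1523]);
translate([1501, 413, 70]) cube([70, 17, 1523]);
translate([1756, 413, 70]) cube([70, 17, 1523]);


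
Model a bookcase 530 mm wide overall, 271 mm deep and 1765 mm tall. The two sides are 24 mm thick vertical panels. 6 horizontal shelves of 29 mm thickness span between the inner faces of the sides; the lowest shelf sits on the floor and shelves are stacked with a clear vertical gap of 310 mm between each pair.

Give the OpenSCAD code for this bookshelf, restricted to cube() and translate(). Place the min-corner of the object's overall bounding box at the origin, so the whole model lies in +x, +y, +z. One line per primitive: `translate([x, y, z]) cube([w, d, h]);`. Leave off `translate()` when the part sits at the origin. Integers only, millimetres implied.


cube([24, 271, 1765]);
translate([506, 0, 0]) cube([24, 271, 1765]);
translate([24, 0, 0]) cube([482, 271, 29]);
translate([24, 0, 339]) cube([482, 271, 29]);
translate([24, 0, 678]) cube([482, 271, 29]);
translate([24, 0, 1017]) cube([482, 271, 29]);
translate([24, 0, 1356]) cube([482, 271, 29]);
translate([24, 0, 1695]) cube([482, 271, 29]);


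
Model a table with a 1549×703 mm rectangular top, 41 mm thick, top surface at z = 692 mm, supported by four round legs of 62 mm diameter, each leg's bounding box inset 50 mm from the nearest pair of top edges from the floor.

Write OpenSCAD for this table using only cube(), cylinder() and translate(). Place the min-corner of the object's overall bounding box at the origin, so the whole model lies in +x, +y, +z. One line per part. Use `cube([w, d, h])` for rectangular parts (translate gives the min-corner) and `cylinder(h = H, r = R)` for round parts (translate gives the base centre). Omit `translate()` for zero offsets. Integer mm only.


translate([0, 0, 651]) cube([1549, 703, 41]);
translate([81, 81, 0]) cylinder(h = 651, r = 31);
translate([1468, 81, 0]) cylinder(h = 651, r = 31);
translate([81, 622, 0]) cylinder(h = 651, r = 31);
translate([1468, 622, 0]) cylinder(h = 651, r = 31);


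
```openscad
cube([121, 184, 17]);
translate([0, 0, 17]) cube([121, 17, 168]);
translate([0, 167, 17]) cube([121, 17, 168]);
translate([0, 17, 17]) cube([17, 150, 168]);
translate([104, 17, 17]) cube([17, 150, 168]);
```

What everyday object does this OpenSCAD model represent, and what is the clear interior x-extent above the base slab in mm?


An open box. The internal width is 87 mm.

A 121×184 base slab with four walls standing on it — an open box. The base is 121 mm wide and the walls are 17 mm thick, so the internal width is 121 − 2 × 17 = 87 mm.


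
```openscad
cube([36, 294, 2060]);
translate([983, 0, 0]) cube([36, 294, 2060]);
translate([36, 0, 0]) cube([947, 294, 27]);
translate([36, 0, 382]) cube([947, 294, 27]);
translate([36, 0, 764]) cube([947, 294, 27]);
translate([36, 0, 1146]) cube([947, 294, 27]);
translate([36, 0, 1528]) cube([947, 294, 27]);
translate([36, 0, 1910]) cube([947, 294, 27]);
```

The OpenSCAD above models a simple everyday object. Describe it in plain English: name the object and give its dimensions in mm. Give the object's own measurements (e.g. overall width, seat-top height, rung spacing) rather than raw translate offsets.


An open bookshelf. Two side panels, each 36 mm thick, 294 mm deep and 2060 mm tall, stand 1019 mm apart (outside-to-outside). Between them sit 6 shelves, each 27 mm thick and 294 mm deep, spanning the full gap between the sides. The bottom shelf rests on the floor (its underside at z = 0) and the clear gap between one shelf's top and the next shelf's underside is 355 mm.


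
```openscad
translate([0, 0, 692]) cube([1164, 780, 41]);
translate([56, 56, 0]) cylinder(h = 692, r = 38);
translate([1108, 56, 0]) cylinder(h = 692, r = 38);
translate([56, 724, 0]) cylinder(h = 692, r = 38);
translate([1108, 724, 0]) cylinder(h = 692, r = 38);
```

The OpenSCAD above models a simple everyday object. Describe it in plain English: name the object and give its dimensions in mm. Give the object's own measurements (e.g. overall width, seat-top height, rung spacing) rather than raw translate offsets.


A rectangular dining table. The top is 1164×780×41 mm with its upper surface at z = 733 mm. It stands on four round legs of 76 mm diameter, each leg's bounding box inset 18 mm from the nearest pair of top edges, running from the floor to the underside of the top.


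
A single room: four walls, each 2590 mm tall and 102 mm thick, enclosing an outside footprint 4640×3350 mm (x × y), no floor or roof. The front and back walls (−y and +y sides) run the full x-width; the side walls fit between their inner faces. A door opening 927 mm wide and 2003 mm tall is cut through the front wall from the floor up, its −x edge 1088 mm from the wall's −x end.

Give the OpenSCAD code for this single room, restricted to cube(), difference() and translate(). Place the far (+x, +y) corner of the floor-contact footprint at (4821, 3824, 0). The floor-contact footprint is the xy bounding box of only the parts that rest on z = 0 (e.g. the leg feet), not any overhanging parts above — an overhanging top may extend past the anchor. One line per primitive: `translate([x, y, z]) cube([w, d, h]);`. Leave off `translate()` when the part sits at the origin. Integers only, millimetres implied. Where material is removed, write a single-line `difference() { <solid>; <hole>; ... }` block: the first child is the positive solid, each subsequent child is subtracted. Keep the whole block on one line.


difference() { translate([181, 474, 0]) cube([4640, 102, 2590]); translate([1269, 474, 0]) cube([927, 102, 2003]); }
translate([181, 3722, 0]) cube([4640, 102, 2590]);
translate([181, 576, 0]) cube([102, 3146, 2590]);
translate([4719, 576, 0]) cube([102, 3146, 2590]);
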